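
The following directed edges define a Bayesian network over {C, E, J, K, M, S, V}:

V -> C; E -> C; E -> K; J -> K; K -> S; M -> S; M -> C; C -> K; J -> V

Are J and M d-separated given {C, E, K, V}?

6 paths connect J and M; each must be blocked for d-separation to hold:
Path 1: J → K → S ← M
  K is a chain here and K is conditioned on, so the path is blocked at K.
Path 2: J → K ← E → C ← M
  E is a fork here and E is conditioned on, so the path is blocked at E.
Path 3: J → K ← C ← M
  C is a chain here and C is conditioned on, so the path is blocked at C.
Path 4: J → V → C → K → S ← M
  V is a chain here and V is conditioned on, so the path is blocked at V.
Path 5: J → V → C ← E → K → S ← M
  V is a chain here and V is conditioned on, so the path is blocked at V.
Path 6: J → V → C ← M
  V is a chain here and V is conditioned on, so the path is blocked at V.
Every path is blocked, so J and M are d-separated given {C, E, K, V}.

Yes — J and M are d-separated given {C, E, K, V}.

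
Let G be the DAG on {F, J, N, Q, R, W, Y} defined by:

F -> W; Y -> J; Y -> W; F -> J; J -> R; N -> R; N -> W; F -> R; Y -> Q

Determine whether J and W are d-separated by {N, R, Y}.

Enumerating the 5 paths from J to W and testing each for blocking by {N, R, Y}:
  1. J ← F → W — F:fork[open] ⇒ active
  2. J ← F → R ← N → W — F:fork[open]; R:collider[open]; N:fork[blocks] ⇒ blocked
  3. J → R ← N → W — R:collider[open]; N:fork[blocks] ⇒ blocked
  4. J → R ← F → W — R:collider[open]; F:fork[open] ⇒ active
  5. J ← Y → W — Y:fork[blocks] ⇒ blocked
Since the path J ← F → W is active, J and W are not d-separated given {N, R, Y}.

No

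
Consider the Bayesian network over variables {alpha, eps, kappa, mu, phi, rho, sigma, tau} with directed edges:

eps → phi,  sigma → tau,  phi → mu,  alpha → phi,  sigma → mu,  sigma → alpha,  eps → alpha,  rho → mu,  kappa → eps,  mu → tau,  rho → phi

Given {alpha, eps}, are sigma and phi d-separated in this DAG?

Yes — sigma and phi are d-separated given {alpha, eps}.

We examine all 6 paths between sigma and phi:
Path 1: sigma → alpha ← eps → phi
  eps is a fork here and eps is conditioned on, so the path is blocked at eps.
Path 2: sigma → alpha → phi
  alpha is a chain here and alpha is conditioned on, so the path is blocked at alpha.
Path 3: sigma → mu ← phi
  mu is a collider here and neither mu nor any of its descendants is conditioned on, so the collider stays closed — the path is blocked at mu.
Path 4: sigma → mu ← rho → phi
  mu is a collider here and neither mu nor any of its descendants is conditioned on, so the collider stays closed — the path is blocked at mu.
Path 5: sigma → tau ← mu ← phi
  tau is a collider here and neither tau nor any of its descendants is conditioned on, so the collider stays closed — the path is blocked at tau.
Path 6: sigma → tau ← mu ← rho → phi
  tau is a collider here and neither tau nor any of its descendants is conditioned on, so the collider stays closed — the path is blocked at tau.
Every path is blocked, so sigma and phi are d-separated given {alpha, eps}.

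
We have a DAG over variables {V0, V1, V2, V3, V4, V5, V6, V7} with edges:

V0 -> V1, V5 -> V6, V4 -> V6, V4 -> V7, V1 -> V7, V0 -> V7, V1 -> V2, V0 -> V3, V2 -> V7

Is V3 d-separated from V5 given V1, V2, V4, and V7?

Yes

There are 3 undirected paths between V3 and V5; checking each against the conditioning set {V1, V2, V4, V7}:
  1. V3 ← V0 → V7 ← V4 → V6 ← V5 — V0:fork[open]; V7:collider[open]; V4:fork[blocks]; V6:collider[blocks] ⇒ blocked
  2. V3 ← V0 → V1 → V7 ← V4 → V6 ← V5 — V0:fork[open]; V1:chain[blocks]; V7:collider[open]; V4:fork[blocks]; V6:collider[blocks] ⇒ blocked
  3. V3 ← V0 → V1 → V2 → V7 ← V4 → V6 ← V5 — V0:fork[open]; V1:chain[blocks]; V2:chain[blocks]; V7:collider[open]; V4:fork[blocks]; V6:collider[blocks] ⇒ blocked
Every path is blocked, so V3 and V5 are d-separated given {V1, V2, V4, V7}.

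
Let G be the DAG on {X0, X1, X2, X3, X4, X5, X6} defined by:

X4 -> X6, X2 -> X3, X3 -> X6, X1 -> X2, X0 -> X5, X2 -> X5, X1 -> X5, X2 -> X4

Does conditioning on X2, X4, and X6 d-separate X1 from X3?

Yes — X1 and X3 are d-separated given {X2, X4, X6}.

There are 4 undirected paths between X1 and X3; checking each against the conditioning set {X2, X4, X6}:
Path 1: X1 → X2 → X3
  X2 is a chain here and X2 is conditioned on, so the path is blocked at X2.
Path 2: X1 → X2 → X4 → X6 ← X3
  X2 is a chain here and X2 is conditioned on, so the path is blocked at X2.
Path 3: X1 → X5 ← X2 → X3
  X5 is a collider here and neither X5 nor any of its descendants is conditioned on, so the collider stays closed — the path is blocked at X5.
Path 4: X1 → X5 ← X2 → X4 → X6 ← X3
  X5 is a collider here and neither X5 nor any of its descendants is conditioned on, so the collider stays closed — the path is blocked at X5.
Every path is blocked, so X1 and X3 are d-separated given {X2, X4, X6}.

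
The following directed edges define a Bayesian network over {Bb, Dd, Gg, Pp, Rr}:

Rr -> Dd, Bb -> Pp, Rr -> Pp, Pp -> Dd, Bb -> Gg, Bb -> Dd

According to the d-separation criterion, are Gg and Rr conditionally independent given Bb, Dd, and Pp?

Yes

Enumerating the 4 paths from Gg to Rr and testing each for blocking by {Bb, Dd, Pp}:
Path 1: Gg ← Bb → Pp → Dd ← Rr
  Bb is a fork here and Bb is conditioned on, so the path is blocked at Bb.
Path 2: Gg ← Bb → Pp ← Rr
  Bb is a fork here and Bb is conditioned on, so the path is blocked at Bb.
Path 3: Gg ← Bb → Dd ← Pp ← Rr
  Bb is a fork here and Bb is conditioned on, so the path is blocked at Bb.
Path 4: Gg ← Bb → Dd ← Rr
  Bb is a fork here and Bb is conditioned on, so the path is blocked at Bb.
Every path is blocked, so Gg and Rr are d-separated given {Bb, Dd, Pp}.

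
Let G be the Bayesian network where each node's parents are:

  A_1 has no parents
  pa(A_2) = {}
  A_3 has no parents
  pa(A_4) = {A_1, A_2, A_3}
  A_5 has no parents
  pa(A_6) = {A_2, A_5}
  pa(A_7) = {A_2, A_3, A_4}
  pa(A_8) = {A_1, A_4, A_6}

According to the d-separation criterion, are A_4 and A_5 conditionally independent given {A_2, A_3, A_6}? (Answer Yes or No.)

Enumerating the 5 paths from A_4 to A_5 and testing each for blocking by {A_2, A_3, A_6}:
Path 1: A_4 → A_8 ← A_6 ← A_5
  A_8 is a collider here and neither A_8 nor any of its descendants is conditioned on, so the collider stays closed — the path is blocked at A_8.
Path 2: A_4 → A_7 ← A_2 → A_6 ← A_5
  A_7 is a collider here and neither A_7 nor any of its descendants is conditioned on, so the collider stays closed — the path is blocked at A_7.
Path 3: A_4 ← A_3 → A_7 ← A_2 → A_6 ← A_5
  A_3 is a fork here and A_3 is conditioned on, so the path is blocked at A_3.
Path 4: A_4 ← A_2 → A_6 ← A_5
  A_2 is a fork here and A_2 is conditioned on, so the path is blocked at A_2.
Path 5: A_4 ← A_1 → A_8 ← A_6 ← A_5
  A_8 is a collider here and neither A_8 nor any of its descendants is conditioned on, so the collider stays closed — the path is blocked at A_8.
Since every path is blocked, d-separation holds.

Yes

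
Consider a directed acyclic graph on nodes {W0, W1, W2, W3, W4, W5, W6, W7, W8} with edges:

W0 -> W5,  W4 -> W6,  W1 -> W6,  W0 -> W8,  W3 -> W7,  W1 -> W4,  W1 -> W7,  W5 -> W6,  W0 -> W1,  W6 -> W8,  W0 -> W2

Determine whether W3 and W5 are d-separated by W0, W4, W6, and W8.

Yes

Enumerating the 6 paths from W3 to W5 and testing each for blocking by {W0, W4, W6, W8}:
Path 1: W3 → W7 ← W1 ← W0 → W5
  W7 is a collider here and neither W7 nor any of its descendants is conditioned on, so the collider stays closed — the path is blocked at W7.
Path 2: W3 → W7 ← W1 ← W0 → W8 ← W6 ← W5
  W7 is a collider here and neither W7 nor any of its descendants is conditioned on, so the collider stays closed — the path is blocked at W7.
Path 3: W3 → W7 ← W1 → W4 → W6 ← W5
  W7 is a collider here and neither W7 nor any of its descendants is conditioned on, so the collider stays closed — the path is blocked at W7.
Path 4: W3 → W7 ← W1 → W4 → W6 → W8 ← W0 → W5
  W7 is a collider here and neither W7 nor any of its descendants is conditioned on, so the collider stays closed — the path is blocked at W7.
Path 5: W3 → W7 ← W1 → W6 ← W5
  W7 is a collider here and neither W7 nor any of its descendants is conditioned on, so the collider stays closed — the path is blocked at W7.
Path 6: W3 → W7 ← W1 → W6 → W8 ← W0 → W5
  W7 is a collider here and neither W7 nor any of its descendants is conditioned on, so the collider stays closed — the path is blocked at W7.
Since every path is blocked, d-separation holds.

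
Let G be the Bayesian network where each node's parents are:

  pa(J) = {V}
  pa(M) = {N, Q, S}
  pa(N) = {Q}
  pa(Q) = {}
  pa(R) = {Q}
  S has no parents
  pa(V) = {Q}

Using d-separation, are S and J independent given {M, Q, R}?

Yes

There are 2 undirected paths between S and J; checking each against the conditioning set {M, Q, R}:
Path 1: S → M ← Q → V → J
  Q is a fork here and Q is conditioned on, so the path is blocked at Q.
Path 2: S → M ← N ← Q → V → J
  Q is a fork here and Q is conditioned on, so the path is blocked at Q.
All paths are blocked; S ⊥ J | {M, Q, R} holds.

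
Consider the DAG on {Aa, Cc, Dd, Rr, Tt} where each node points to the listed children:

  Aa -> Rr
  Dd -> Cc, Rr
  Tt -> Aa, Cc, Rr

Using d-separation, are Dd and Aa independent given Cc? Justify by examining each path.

No — Dd and Aa are not d-separated given {Cc}.

There are 4 undirected paths between Dd and Aa; checking each against the conditioning set {Cc}:
  1. Dd → Cc ← Tt → Aa — Cc:collider[open]; Tt:fork[open] ⇒ active
  2. Dd → Cc ← Tt → Rr ← Aa — Cc:collider[open]; Tt:fork[open]; Rr:collider[blocks] ⇒ blocked
  3. Dd → Rr ← Tt → Aa — Rr:collider[blocks]; Tt:fork[open] ⇒ blocked
  4. Dd → Rr ← Aa — Rr:collider[blocks] ⇒ blocked
Because an active path exists, Dd and Aa are not d-separated.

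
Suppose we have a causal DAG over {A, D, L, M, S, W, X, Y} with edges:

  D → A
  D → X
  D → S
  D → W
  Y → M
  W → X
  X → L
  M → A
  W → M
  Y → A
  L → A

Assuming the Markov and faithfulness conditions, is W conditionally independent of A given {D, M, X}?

We examine all 6 paths between W and A:
Path 1: W ← D → A
  D is a fork here and D is conditioned on, so the path is blocked at D.
Path 2: W ← D → X → L → A
  D is a fork here and D is conditioned on, so the path is blocked at D.
Path 3: W → M → A
  M is a chain here and M is conditioned on, so the path is blocked at M.
Path 4: W → M ← Y → A
  M is a collider and M is conditioned on, which opens it; Y is a fork and Y is not conditioned on — no node blocks this path, so it is active.
Path 5: W → X ← D → A
  D is a fork here and D is conditioned on, so the path is blocked at D.
Path 6: W → X → L → A
  X is a chain here and X is conditioned on, so the path is blocked at X.
At least one path is unblocked, so d-separation fails.

No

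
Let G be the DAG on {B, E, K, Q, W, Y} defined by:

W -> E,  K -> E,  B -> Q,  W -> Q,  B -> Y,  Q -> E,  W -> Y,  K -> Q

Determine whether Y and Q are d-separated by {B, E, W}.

Yes

Enumerating the 4 paths from Y to Q and testing each for blocking by {B, E, W}:
  1. Y ← B → Q — B:fork[blocks] ⇒ blocked
  2. Y ← W → Q — W:fork[blocks] ⇒ blocked
  3. Y ← W → E ← Q — W:fork[blocks]; E:collider[open] ⇒ blocked
  4. Y ← W → E ← K → Q — W:fork[blocks]; E:collider[open]; K:fork[open] ⇒ blocked
All paths are blocked; Y ⊥ Q | {B, E, W} holds.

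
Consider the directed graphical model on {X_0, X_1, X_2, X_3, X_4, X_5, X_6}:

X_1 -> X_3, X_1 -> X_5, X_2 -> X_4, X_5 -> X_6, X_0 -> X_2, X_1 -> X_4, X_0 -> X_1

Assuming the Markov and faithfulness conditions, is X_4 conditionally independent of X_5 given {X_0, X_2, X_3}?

2 paths connect X_4 and X_5; each must be blocked for d-separation to hold:
Path 1: X_4 ← X_2 ← X_0 → X_1 → X_5
  X_2 is a chain here and X_2 is conditioned on, so the path is blocked at X_2.
Path 2: X_4 ← X_1 → X_5
  X_1 is a fork and X_1 is not conditioned on — no node blocks this path, so it is active.
Since the path X_4 ← X_1 → X_5 is active, X_4 and X_5 are not d-separated given {X_0, X_2, X_3}.

No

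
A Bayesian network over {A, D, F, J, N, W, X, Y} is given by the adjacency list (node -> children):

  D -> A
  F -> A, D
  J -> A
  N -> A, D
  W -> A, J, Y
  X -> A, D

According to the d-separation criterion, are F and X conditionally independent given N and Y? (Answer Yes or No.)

Yes

There are 6 undirected paths between F and X; checking each against the conditioning set {N, Y}:
Path 1: F → D ← X
  D is a collider here and neither D nor any of its descendants is conditioned on, so the collider stays closed — the path is blocked at D.
Path 2: F → D → A ← X
  A is a collider here and neither A nor any of its descendants is conditioned on, so the collider stays closed — the path is blocked at A.
Path 3: F → D ← N → A ← X
  D is a collider here and neither D nor any of its descendants is conditioned on, so the collider stays closed — the path is blocked at D.
Path 4: F → A ← X
  A is a collider here and neither A nor any of its descendants is conditioned on, so the collider stays closed — the path is blocked at A.
Path 5: F → A ← D ← X
  A is a collider here and neither A nor any of its descendants is conditioned on, so the collider stays closed — the path is blocked at A.
Path 6: F → A ← N → D ← X
  A is a collider here and neither A nor any of its descendants is conditioned on, so the collider stays closed — the path is blocked at A.
Since every path is blocked, d-separation holds.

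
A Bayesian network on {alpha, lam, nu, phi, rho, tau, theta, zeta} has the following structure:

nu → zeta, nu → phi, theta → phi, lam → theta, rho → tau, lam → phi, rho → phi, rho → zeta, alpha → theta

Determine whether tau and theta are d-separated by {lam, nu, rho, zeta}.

Yes

There are 4 undirected paths between tau and theta; checking each against the conditioning set {lam, nu, rho, zeta}:
Path 1: tau ← rho → phi ← lam → theta
  rho is a fork here and rho is conditioned on, so the path is blocked at rho.
Path 2: tau ← rho → phi ← theta
  rho is a fork here and rho is conditioned on, so the path is blocked at rho.
Path 3: tau ← rho → zeta ← nu → phi ← lam → theta
  rho is a fork here and rho is conditioned on, so the path is blocked at rho.
Path 4: tau ← rho → zeta ← nu → phi ← theta
  rho is a fork here and rho is conditioned on, so the path is blocked at rho.
Every path is blocked, so tau and theta are d-separated given {lam, nu, rho, zeta}.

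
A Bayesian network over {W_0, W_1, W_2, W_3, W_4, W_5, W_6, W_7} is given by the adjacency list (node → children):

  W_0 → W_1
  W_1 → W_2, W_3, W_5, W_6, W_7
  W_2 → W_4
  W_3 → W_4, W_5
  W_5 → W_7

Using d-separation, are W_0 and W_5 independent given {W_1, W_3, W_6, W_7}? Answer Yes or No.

Yes

Enumerating the 4 paths from W_0 to W_5 and testing each for blocking by {W_1, W_3, W_6, W_7}:
  1. W_0 → W_1 → W_2 → W_4 ← W_3 → W_5 — W_1:chain[blocks]; W_2:chain[open]; W_4:collider[blocks]; W_3:fork[blocks] ⇒ blocked
  2. W_0 → W_1 → W_5 — W_1:chain[blocks] ⇒ blocked
  3. W_0 → W_1 → W_3 → W_5 — W_1:chain[blocks]; W_3:chain[blocks] ⇒ blocked
  4. W_0 → W_1 → W_7 ← W_5 — W_1:chain[blocks]; W_7:collider[open] ⇒ blocked
All paths are blocked; W_0 ⊥ W_5 | {W_1, W_3, W_6, W_7} holds.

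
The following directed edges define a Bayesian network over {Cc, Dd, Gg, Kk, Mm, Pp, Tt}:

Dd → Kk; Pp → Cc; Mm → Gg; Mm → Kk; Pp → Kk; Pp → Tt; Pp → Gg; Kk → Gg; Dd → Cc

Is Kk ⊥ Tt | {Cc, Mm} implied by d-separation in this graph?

No

4 paths connect Kk and Tt; each must be blocked for d-separation to hold:
Path 1: Kk ← Pp → Tt
  Pp is a fork and Pp is not conditioned on — no node blocks this path, so it is active.
Path 2: Kk ← Mm → Gg ← Pp → Tt
  Mm is a fork here and Mm is conditioned on, so the path is blocked at Mm.
Path 3: Kk → Gg ← Pp → Tt
  Gg is a collider here and neither Gg nor any of its descendants is conditioned on, so the collider stays closed — the path is blocked at Gg.
Path 4: Kk ← Dd → Cc ← Pp → Tt
  Dd is a fork and Dd is not conditioned on; Cc is a collider and Cc is conditioned on, which opens it; Pp is a fork and Pp is not conditioned on — no node blocks this path, so it is active.
Because an active path exists, Kk and Tt are not d-separated.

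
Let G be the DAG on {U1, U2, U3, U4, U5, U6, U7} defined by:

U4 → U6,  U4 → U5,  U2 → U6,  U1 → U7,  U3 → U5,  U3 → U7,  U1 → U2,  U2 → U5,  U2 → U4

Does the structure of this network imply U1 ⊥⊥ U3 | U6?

Yes — U1 and U3 are d-separated given {U6}.

4 paths connect U1 and U3; each must be blocked for d-separation to hold:
Path 1: U1 → U2 → U4 → U5 ← U3
  U5 is a collider here and neither U5 nor any of its descendants is conditioned on, so the collider stays closed — the path is blocked at U5.
Path 2: U1 → U2 → U6 ← U4 → U5 ← U3
  U5 is a collider here and neither U5 nor any of its descendants is conditioned on, so the collider stays closed — the path is blocked at U5.
Path 3: U1 → U2 → U5 ← U3
  U5 is a collider here and neither U5 nor any of its descendants is conditioned on, so the collider stays closed — the path is blocked at U5.
Path 4: U1 → U7 ← U3
  U7 is a collider here and neither U7 nor any of its descendants is conditioned on, so the collider stays closed — the path is blocked at U7.
Since every path is blocked, d-separation holds.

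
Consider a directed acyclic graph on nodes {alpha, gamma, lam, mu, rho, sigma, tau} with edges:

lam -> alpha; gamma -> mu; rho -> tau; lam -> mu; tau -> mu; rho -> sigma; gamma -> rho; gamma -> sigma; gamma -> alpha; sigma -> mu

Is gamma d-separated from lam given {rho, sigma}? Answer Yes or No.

Yes — gamma and lam are d-separated given {rho, sigma}.

There are 6 undirected paths between gamma and lam; checking each against the conditioning set {rho, sigma}:
Path 1: gamma → sigma → mu ← lam
  sigma is a chain here and sigma is conditioned on, so the path is blocked at sigma.
Path 2: gamma → sigma ← rho → tau → mu ← lam
  rho is a fork here and rho is conditioned on, so the path is blocked at rho.
Path 3: gamma → mu ← lam
  mu is a collider here and neither mu nor any of its descendants is conditioned on, so the collider stays closed — the path is blocked at mu.
Path 4: gamma → rho → sigma → mu ← lam
  rho is a chain here and rho is conditioned on, so the path is blocked at rho.
Path 5: gamma → rho → tau → mu ← lam
  rho is a chain here and rho is conditioned on, so the path is blocked at rho.
Path 6: gamma → alpha ← lam
  alpha is a collider here and neither alpha nor any of its descendants is conditioned on, so the collider stays closed — the path is blocked at alpha.
All paths are blocked; gamma ⊥ lam | {rho, sigma} holds.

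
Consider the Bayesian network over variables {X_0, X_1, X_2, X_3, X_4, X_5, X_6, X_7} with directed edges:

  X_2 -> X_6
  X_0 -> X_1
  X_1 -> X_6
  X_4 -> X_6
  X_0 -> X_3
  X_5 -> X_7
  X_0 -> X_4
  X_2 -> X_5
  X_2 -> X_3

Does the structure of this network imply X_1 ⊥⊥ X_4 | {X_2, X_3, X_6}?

Enumerating the 4 paths from X_1 to X_4 and testing each for blocking by {X_2, X_3, X_6}:
Path 1: X_1 → X_6 ← X_4
  X_6 is a collider and X_6 is conditioned on, which opens it — no node blocks this path, so it is active.
Path 2: X_1 → X_6 ← X_2 → X_3 ← X_0 → X_4
  X_2 is a fork here and X_2 is conditioned on, so the path is blocked at X_2.
Path 3: X_1 ← X_0 → X_3 ← X_2 → X_6 ← X_4
  X_2 is a fork here and X_2 is conditioned on, so the path is blocked at X_2.
Path 4: X_1 ← X_0 → X_4
  X_0 is a fork and X_0 is not conditioned on — no node blocks this path, so it is active.
Because an active path exists, X_1 and X_4 are not d-separated.

No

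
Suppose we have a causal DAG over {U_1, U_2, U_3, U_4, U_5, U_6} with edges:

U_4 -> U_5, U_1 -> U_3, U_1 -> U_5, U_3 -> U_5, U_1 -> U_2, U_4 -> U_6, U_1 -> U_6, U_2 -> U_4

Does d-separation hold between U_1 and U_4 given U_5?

No — U_1 and U_4 are not d-separated given {U_5}.

Enumerating the 4 paths from U_1 to U_4 and testing each for blocking by {U_5}:
Path 1: U_1 → U_6 ← U_4
  U_6 is a collider here and neither U_6 nor any of its descendants is conditioned on, so the collider stays closed — the path is blocked at U_6.
Path 2: U_1 → U_5 ← U_4
  U_5 is a collider and U_5 is conditioned on, which opens it — no node blocks this path, so it is active.
Path 3: U_1 → U_2 → U_4
  U_2 is a chain and U_2 is not conditioned on — no node blocks this path, so it is active.
Path 4: U_1 → U_3 → U_5 ← U_4
  U_3 is a chain and U_3 is not conditioned on; U_5 is a collider and U_5 is conditioned on, which opens it — no node blocks this path, so it is active.
Because an active path exists, U_1 and U_4 are not d-separated.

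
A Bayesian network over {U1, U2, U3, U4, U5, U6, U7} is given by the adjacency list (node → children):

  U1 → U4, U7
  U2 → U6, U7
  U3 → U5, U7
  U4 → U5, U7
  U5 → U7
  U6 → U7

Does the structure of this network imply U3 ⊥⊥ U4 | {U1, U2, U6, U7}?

There are 6 undirected paths between U3 and U4; checking each against the conditioning set {U1, U2, U6, U7}:
Path 1: U3 → U7 ← U1 → U4
  U1 is a fork here and U1 is conditioned on, so the path is blocked at U1.
Path 2: U3 → U7 ← U5 ← U4
  U7 is a collider and U7 is conditioned on, which opens it; U5 is a chain and U5 is not conditioned on — no node blocks this path, so it is active.
Path 3: U3 → U7 ← U4
  U7 is a collider and U7 is conditioned on, which opens it — no node blocks this path, so it is active.
Path 4: U3 → U5 → U7 ← U1 → U4
  U1 is a fork here and U1 is conditioned on, so the path is blocked at U1.
Path 5: U3 → U5 → U7 ← U4
  U5 is a chain and U5 is not conditioned on; U7 is a collider and U7 is conditioned on, which opens it — no node blocks this path, so it is active.
Path 6: U3 → U5 ← U4
  U5 is a collider and its descendant U7 is conditioned on, which opens it — no node blocks this path, so it is active.
Since the path U3 → U7 ← U5 ← U4 is active, U3 and U4 are not d-separated given {U1, U2, U6, U7}.

No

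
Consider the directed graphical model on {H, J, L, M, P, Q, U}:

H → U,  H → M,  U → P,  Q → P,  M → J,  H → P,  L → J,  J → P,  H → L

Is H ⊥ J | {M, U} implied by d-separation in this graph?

No

There are 4 undirected paths between H and J; checking each against the conditioning set {M, U}:
Path 1: H → L → J
  L is a chain and L is not conditioned on — no node blocks this path, so it is active.
Path 2: H → M → J
  M is a chain here and M is conditioned on, so the path is blocked at M.
Path 3: H → P ← J
  P is a collider here and neither P nor any of its descendants is conditioned on, so the collider stays closed — the path is blocked at P.
Path 4: H → U → P ← J
  U is a chain here and U is conditioned on, so the path is blocked at U.
Since the path H → L → J is active, H and J are not d-separated given {M, U}.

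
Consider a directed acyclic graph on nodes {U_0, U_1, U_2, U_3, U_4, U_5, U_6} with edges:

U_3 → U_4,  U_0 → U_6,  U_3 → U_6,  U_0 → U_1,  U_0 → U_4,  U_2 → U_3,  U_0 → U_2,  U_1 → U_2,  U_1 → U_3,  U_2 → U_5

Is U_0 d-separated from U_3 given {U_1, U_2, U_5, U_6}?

Enumerating the 6 paths from U_0 to U_3 and testing each for blocking by {U_1, U_2, U_5, U_6}:
  1. U_0 → U_6 ← U_3 — U_6:collider[open] ⇒ active
  2. U_0 → U_2 ← U_1 → U_3 — U_2:collider[open]; U_1:fork[blocks] ⇒ blocked
  3. U_0 → U_2 → U_3 — U_2:chain[blocks] ⇒ blocked
  4. U_0 → U_1 → U_2 → U_3 — U_1:chain[blocks]; U_2:chain[blocks] ⇒ blocked
  5. U_0 → U_1 → U_3 — U_1:chain[blocks] ⇒ blocked
  6. U_0 → U_4 ← U_3 — U_4:collider[blocks] ⇒ blocked
Since the path U_0 → U_6 ← U_3 is active, U_0 and U_3 are not d-separated given {U_1, U_2, U_5, U_6}.

No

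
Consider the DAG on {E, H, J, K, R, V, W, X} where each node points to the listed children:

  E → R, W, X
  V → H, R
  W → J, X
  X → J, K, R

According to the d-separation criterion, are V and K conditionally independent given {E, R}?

No

4 paths connect V and K; each must be blocked for d-separation to hold:
  1. V → R ← E → W → X → K — R:collider[open]; E:fork[blocks]; W:chain[open]; X:chain[open] ⇒ blocked
  2. V → R ← E → W → J ← X → K — R:collider[open]; E:fork[blocks]; W:chain[open]; J:collider[blocks]; X:fork[open] ⇒ blocked
  3. V → R ← E → X → K — R:collider[open]; E:fork[blocks]; X:chain[open] ⇒ blocked
  4. V → R ← X → K — R:collider[open]; X:fork[open] ⇒ active
At least one path is unblocked, so d-separation fails.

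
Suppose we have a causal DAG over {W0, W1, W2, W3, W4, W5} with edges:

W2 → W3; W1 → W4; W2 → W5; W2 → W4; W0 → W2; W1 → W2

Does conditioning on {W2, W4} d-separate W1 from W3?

Yes — W1 and W3 are d-separated given {W2, W4}.

We examine all 2 paths between W1 and W3:
  1. W1 → W4 ← W2 → W3 — W4:collider[open]; W2:fork[blocks] ⇒ blocked
  2. W1 → W2 → W3 — W2:chain[blocks] ⇒ blocked
Every path is blocked, so W1 and W3 are d-separated given {W2, W4}.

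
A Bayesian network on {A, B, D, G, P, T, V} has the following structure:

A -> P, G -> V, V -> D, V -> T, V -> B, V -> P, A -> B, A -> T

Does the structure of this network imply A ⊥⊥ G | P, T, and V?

Enumerating the 3 paths from A to G and testing each for blocking by {P, T, V}:
Path 1: A → P ← V ← G
  V is a chain here and V is conditioned on, so the path is blocked at V.
Path 2: A → T ← V ← G
  V is a chain here and V is conditioned on, so the path is blocked at V.
Path 3: A → B ← V ← G
  B is a collider here and neither B nor any of its descendants is conditioned on, so the collider stays closed — the path is blocked at B.
Since every path is blocked, d-separation holds.

Yes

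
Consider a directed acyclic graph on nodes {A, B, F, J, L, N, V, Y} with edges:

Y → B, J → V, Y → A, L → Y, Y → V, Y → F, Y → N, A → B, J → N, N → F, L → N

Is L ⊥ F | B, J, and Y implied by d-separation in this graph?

No

6 paths connect L and F; each must be blocked for d-separation to hold:
  1. L → Y → V ← J → N → F — Y:chain[blocks]; V:collider[blocks]; J:fork[blocks]; N:chain[open] ⇒ blocked
  2. L → Y → N → F — Y:chain[blocks]; N:chain[open] ⇒ blocked
  3. L → Y → F — Y:chain[blocks] ⇒ blocked
  4. L → N ← J → V ← Y → F — N:collider[blocks]; J:fork[blocks]; V:collider[blocks]; Y:fork[blocks] ⇒ blocked
  5. L → N ← Y → F — N:collider[blocks]; Y:fork[blocks] ⇒ blocked
  6. L → N → F — N:chain[open] ⇒ active
Because an active path exists, L and F are not d-separated.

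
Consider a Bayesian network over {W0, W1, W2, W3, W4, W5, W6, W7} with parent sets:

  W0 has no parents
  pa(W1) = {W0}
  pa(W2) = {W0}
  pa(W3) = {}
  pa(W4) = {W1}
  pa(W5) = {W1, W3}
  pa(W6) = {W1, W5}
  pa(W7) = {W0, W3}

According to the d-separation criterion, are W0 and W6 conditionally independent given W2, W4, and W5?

No

4 paths connect W0 and W6; each must be blocked for d-separation to hold:
  1. W0 → W1 → W5 → W6 — W1:chain[open]; W5:chain[blocks] ⇒ blocked
  2. W0 → W1 → W6 — W1:chain[open] ⇒ active
  3. W0 → W7 ← W3 → W5 → W6 — W7:collider[blocks]; W3:fork[open]; W5:chain[blocks] ⇒ blocked
  4. W0 → W7 ← W3 → W5 ← W1 → W6 — W7:collider[blocks]; W3:fork[open]; W5:collider[open]; W1:fork[open] ⇒ blocked
Since the path W0 → W1 → W6 is active, W0 and W6 are not d-separated given {W2, W4, W5}.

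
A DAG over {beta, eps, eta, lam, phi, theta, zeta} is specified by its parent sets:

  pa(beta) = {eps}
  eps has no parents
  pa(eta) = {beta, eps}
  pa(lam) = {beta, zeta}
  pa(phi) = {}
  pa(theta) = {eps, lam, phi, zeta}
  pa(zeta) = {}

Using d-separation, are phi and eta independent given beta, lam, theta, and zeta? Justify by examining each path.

There are 6 undirected paths between phi and eta; checking each against the conditioning set {beta, lam, theta, zeta}:
  1. phi → theta ← zeta → lam ← beta → eta — theta:collider[open]; zeta:fork[blocks]; lam:collider[open]; beta:fork[blocks] ⇒ blocked
  2. phi → theta ← zeta → lam ← beta ← eps → eta — theta:collider[open]; zeta:fork[blocks]; lam:collider[open]; beta:chain[blocks]; eps:fork[open] ⇒ blocked
  3. phi → theta ← eps → eta — theta:collider[open]; eps:fork[open] ⇒ active
  4. phi → theta ← eps → beta → eta — theta:collider[open]; eps:fork[open]; beta:chain[blocks] ⇒ blocked
  5. phi → theta ← lam ← beta → eta — theta:collider[open]; lam:chain[blocks]; beta:fork[blocks] ⇒ blocked
  6. phi → theta ← lam ← beta ← eps → eta — theta:collider[open]; lam:chain[blocks]; beta:chain[blocks]; eps:fork[open] ⇒ blocked
At least one path is unblocked, so d-separation fails.

No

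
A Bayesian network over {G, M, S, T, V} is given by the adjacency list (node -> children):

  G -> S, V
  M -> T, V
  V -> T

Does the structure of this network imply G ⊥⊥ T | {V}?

No

2 paths connect G and T; each must be blocked for d-separation to hold:
Path 1: G → V → T
  V is a chain here and V is conditioned on, so the path is blocked at V.
Path 2: G → V ← M → T
  V is a collider and V is conditioned on, which opens it; M is a fork and M is not conditioned on — no node blocks this path, so it is active.
At least one path is unblocked, so d-separation fails.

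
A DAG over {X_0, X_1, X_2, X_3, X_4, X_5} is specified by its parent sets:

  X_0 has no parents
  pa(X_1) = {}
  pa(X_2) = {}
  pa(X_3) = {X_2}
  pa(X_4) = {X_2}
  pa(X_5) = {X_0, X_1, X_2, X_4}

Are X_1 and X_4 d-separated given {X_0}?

We examine all 2 paths between X_1 and X_4:
Path 1: X_1 → X_5 ← X_2 → X_4
  X_5 is a collider here and neither X_5 nor any of its descendants is conditioned on, so the collider stays closed — the path is blocked at X_5.
Path 2: X_1 → X_5 ← X_4
  X_5 is a collider here and neither X_5 nor any of its descendants is conditioned on, so the collider stays closed — the path is blocked at X_5.
Since every path is blocked, d-separation holds.

Yes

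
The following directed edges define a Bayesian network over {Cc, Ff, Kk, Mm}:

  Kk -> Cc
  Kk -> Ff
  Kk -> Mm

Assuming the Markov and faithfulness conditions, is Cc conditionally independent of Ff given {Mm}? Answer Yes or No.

Only one path connects Cc and Ff:
  1. Cc ← Kk → Ff — Kk:fork[open] ⇒ active
At least one path is unblocked, so d-separation fails.

No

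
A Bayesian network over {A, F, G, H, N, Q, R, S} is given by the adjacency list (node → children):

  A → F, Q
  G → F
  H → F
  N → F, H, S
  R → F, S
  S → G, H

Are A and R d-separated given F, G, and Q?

No

We examine all 6 paths between A and R:
  1. A → F ← N → S ← R — F:collider[open]; N:fork[open]; S:collider[open] ⇒ active
  2. A → F ← N → H ← S ← R — F:collider[open]; N:fork[open]; H:collider[open]; S:chain[open] ⇒ active
  3. A → F ← G ← S ← R — F:collider[open]; G:chain[blocks]; S:chain[open] ⇒ blocked
  4. A → F ← R — F:collider[open] ⇒ active
  5. A → F ← H ← N → S ← R — F:collider[open]; H:chain[open]; N:fork[open]; S:collider[open] ⇒ active
  6. A → F ← H ← S ← R — F:collider[open]; H:chain[open]; S:chain[open] ⇒ active
At least one path is unblocked, so d-separation fails.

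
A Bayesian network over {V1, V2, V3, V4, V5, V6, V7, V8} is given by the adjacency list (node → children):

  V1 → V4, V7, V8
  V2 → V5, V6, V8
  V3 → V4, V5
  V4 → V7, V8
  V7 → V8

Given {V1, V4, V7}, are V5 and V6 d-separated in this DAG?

No — V5 and V6 are not d-separated given {V1, V4, V7}.

We examine all 6 paths between V5 and V6:
Path 1: V5 ← V2 → V6
  V2 is a fork and V2 is not conditioned on — no node blocks this path, so it is active.
Path 2: V5 ← V3 → V4 ← V1 → V7 → V8 ← V2 → V6
  V1 is a fork here and V1 is conditioned on, so the path is blocked at V1.
Path 3: V5 ← V3 → V4 ← V1 → V8 ← V2 → V6
  V1 is a fork here and V1 is conditioned on, so the path is blocked at V1.
Path 4: V5 ← V3 → V4 → V7 ← V1 → V8 ← V2 → V6
  V4 is a chain here and V4 is conditioned on, so the path is blocked at V4.
Path 5: V5 ← V3 → V4 → V7 → V8 ← V2 → V6
  V4 is a chain here and V4 is conditioned on, so the path is blocked at V4.
Path 6: V5 ← V3 → V4 → V8 ← V2 → V6
  V4 is a chain here and V4 is conditioned on, so the path is blocked at V4.
At least one path is unblocked, so d-separation fails.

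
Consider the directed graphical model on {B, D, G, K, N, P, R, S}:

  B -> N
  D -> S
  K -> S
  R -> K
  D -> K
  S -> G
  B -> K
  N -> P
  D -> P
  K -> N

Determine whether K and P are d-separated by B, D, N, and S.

Yes — K and P are d-separated given {B, D, N, S}.

We examine all 4 paths between K and P:
Path 1: K → N → P
  N is a chain here and N is conditioned on, so the path is blocked at N.
Path 2: K ← B → N → P
  B is a fork here and B is conditioned on, so the path is blocked at B.
Path 3: K ← D → P
  D is a fork here and D is conditioned on, so the path is blocked at D.
Path 4: K → S ← D → P
  D is a fork here and D is conditioned on, so the path is blocked at D.
Since every path is blocked, d-separation holds.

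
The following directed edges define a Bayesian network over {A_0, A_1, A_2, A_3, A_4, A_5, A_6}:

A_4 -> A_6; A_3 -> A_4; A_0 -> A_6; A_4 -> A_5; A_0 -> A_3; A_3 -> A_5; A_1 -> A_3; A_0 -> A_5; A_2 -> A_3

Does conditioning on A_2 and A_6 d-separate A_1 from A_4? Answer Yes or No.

No

There are 5 undirected paths between A_1 and A_4; checking each against the conditioning set {A_2, A_6}:
Path 1: A_1 → A_3 → A_4
  A_3 is a chain and A_3 is not conditioned on — no node blocks this path, so it is active.
Path 2: A_1 → A_3 → A_5 ← A_4
  A_5 is a collider here and neither A_5 nor any of its descendants is conditioned on, so the collider stays closed — the path is blocked at A_5.
Path 3: A_1 → A_3 → A_5 ← A_0 → A_6 ← A_4
  A_5 is a collider here and neither A_5 nor any of its descendants is conditioned on, so the collider stays closed — the path is blocked at A_5.
Path 4: A_1 → A_3 ← A_0 → A_5 ← A_4
  A_5 is a collider here and neither A_5 nor any of its descendants is conditioned on, so the collider stays closed — the path is blocked at A_5.
Path 5: A_1 → A_3 ← A_0 → A_6 ← A_4
  A_3 is a collider and its descendant A_6 is conditioned on, which opens it; A_0 is a fork and A_0 is not conditioned on; A_6 is a collider and A_6 is conditioned on, which opens it — no node blocks this path, so it is active.
Because an active path exists, A_1 and A_4 are not d-separated.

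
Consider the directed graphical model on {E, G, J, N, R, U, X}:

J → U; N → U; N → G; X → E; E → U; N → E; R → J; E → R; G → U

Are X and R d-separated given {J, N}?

No — X and R are not d-separated given {J, N}.

4 paths connect X and R; each must be blocked for d-separation to hold:
Path 1: X → E → R
  E is a chain and E is not conditioned on — no node blocks this path, so it is active.
Path 2: X → E ← N → G → U ← J ← R
  N is a fork here and N is conditioned on, so the path is blocked at N.
Path 3: X → E ← N → U ← J ← R
  N is a fork here and N is conditioned on, so the path is blocked at N.
Path 4: X → E → U ← J ← R
  U is a collider here and neither U nor any of its descendants is conditioned on, so the collider stays closed — the path is blocked at U.
At least one path is unblocked, so d-separation fails.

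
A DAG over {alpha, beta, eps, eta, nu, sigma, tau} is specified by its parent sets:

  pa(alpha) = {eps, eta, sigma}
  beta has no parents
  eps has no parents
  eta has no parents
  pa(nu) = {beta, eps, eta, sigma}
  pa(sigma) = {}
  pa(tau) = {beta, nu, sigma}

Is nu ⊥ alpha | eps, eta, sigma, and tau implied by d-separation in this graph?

Yes

5 paths connect nu and alpha; each must be blocked for d-separation to hold:
Path 1: nu ← eps → alpha
  eps is a fork here and eps is conditioned on, so the path is blocked at eps.
Path 2: nu ← beta → tau ← sigma → alpha
  sigma is a fork here and sigma is conditioned on, so the path is blocked at sigma.
Path 3: nu ← sigma → alpha
  sigma is a fork here and sigma is conditioned on, so the path is blocked at sigma.
Path 4: nu → tau ← sigma → alpha
  sigma is a fork here and sigma is conditioned on, so the path is blocked at sigma.
Path 5: nu ← eta → alpha
  eta is a fork here and eta is conditioned on, so the path is blocked at eta.
Since every path is blocked, d-separation holds.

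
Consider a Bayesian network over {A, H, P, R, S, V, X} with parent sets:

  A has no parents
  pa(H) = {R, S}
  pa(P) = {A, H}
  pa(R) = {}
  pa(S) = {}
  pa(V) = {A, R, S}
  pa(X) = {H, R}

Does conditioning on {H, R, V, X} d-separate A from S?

No

There are 6 undirected paths between A and S; checking each against the conditioning set {H, R, V, X}:
  1. A → P ← H → X ← R → V ← S — P:collider[blocks]; H:fork[blocks]; X:collider[open]; R:fork[blocks]; V:collider[open] ⇒ blocked
  2. A → P ← H ← S — P:collider[blocks]; H:chain[blocks] ⇒ blocked
  3. A → P ← H ← R → V ← S — P:collider[blocks]; H:chain[blocks]; R:fork[blocks]; V:collider[open] ⇒ blocked
  4. A → V ← S — V:collider[open] ⇒ active
  5. A → V ← R → X ← H ← S — V:collider[open]; R:fork[blocks]; X:collider[open]; H:chain[blocks] ⇒ blocked
  6. A → V ← R → H ← S — V:collider[open]; R:fork[blocks]; H:collider[open] ⇒ blocked
Because an active path exists, A and S are not d-separated.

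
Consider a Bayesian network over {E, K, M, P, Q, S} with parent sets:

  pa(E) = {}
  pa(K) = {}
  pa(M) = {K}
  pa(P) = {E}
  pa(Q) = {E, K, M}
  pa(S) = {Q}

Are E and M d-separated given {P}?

Yes

We examine all 2 paths between E and M:
Path 1: E → Q ← M
  Q is a collider here and neither Q nor any of its descendants is conditioned on, so the collider stays closed — the path is blocked at Q.
Path 2: E → Q ← K → M
  Q is a collider here and neither Q nor any of its descendants is conditioned on, so the collider stays closed — the path is blocked at Q.
All paths are blocked; E ⊥ M | {P} holds.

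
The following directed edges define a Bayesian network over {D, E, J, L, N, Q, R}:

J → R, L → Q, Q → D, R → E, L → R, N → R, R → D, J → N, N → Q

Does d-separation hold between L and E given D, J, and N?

No — L and E are not d-separated given {D, J, N}.

We examine all 4 paths between L and E:
  1. L → Q → D ← R → E — Q:chain[open]; D:collider[open]; R:fork[open] ⇒ active
  2. L → Q ← N ← J → R → E — Q:collider[open]; N:chain[blocks]; J:fork[blocks]; R:chain[open] ⇒ blocked
  3. L → Q ← N → R → E — Q:collider[open]; N:fork[blocks]; R:chain[open] ⇒ blocked
  4. L → R → E — R:chain[open] ⇒ active
Since the path L → Q → D ← R → E is active, L and E are not d-separated given {D, J, N}.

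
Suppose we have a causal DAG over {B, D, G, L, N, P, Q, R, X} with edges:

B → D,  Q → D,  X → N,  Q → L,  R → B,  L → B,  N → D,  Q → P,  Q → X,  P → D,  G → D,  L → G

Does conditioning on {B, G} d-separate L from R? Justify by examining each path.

5 paths connect L and R; each must be blocked for d-separation to hold:
Path 1: L → G → D ← B ← R
  G is a chain here and G is conditioned on, so the path is blocked at G.
Path 2: L ← Q → D ← B ← R
  D is a collider here and neither D nor any of its descendants is conditioned on, so the collider stays closed — the path is blocked at D.
Path 3: L ← Q → X → N → D ← B ← R
  D is a collider here and neither D nor any of its descendants is conditioned on, so the collider stays closed — the path is blocked at D.
Path 4: L ← Q → P → D ← B ← R
  D is a collider here and neither D nor any of its descendants is conditioned on, so the collider stays closed — the path is blocked at D.
Path 5: L → B ← R
  B is a collider and B is conditioned on, which opens it — no node blocks this path, so it is active.
Since the path L → B ← R is active, L and R are not d-separated given {B, G}.

No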